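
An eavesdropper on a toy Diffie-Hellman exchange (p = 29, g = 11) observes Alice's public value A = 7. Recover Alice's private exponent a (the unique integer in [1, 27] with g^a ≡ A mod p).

24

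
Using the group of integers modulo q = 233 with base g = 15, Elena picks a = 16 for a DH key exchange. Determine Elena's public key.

51

Public value = 15^16 mod 233.
15^1 ≡ 15 (mod 233)
15^2 = (15^1)^2 ≡ 15^2 = 225 ≡ 225 (mod 233)
15^4 = (15^2)^2 ≡ 225^2 = 50625 ≡ 64 (mod 233)
15^8 = (15^4)^2 ≡ 64^2 = 4096 ≡ 135 (mod 233)
15^16 = (15^8)^2 ≡ 135^2 = 18225 ≡ 51 (mod 233)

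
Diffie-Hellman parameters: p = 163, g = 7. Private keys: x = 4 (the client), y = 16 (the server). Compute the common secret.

118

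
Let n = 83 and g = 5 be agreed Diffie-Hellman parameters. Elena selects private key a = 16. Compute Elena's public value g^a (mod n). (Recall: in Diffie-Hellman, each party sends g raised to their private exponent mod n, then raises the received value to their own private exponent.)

Public value = 5^16 (mod 83).
5^1 ≡ 5 (mod 83)
5^2 = (5^1)^2 ≡ 5^2 = 25 ≡ 25 (mod 83)
5^4 = (5^2)^2 ≡ 25^2 = 625 ≡ 44 (mod 83)
5^8 = (5^4)^2 ≡ 44^2 = 1936 ≡ 27 (mod 83)
5^16 = (5^8)^2 ≡ 27^2 = 729 ≡ 65 (mod 83)

65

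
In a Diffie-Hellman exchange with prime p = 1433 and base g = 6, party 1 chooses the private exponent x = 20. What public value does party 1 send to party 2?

242

Public value = 6^20 mod 1433.
6^1 ≡ 6 (mod 1433)
6^2 = (6^1)^2 ≡ 6^2 = 36 ≡ 36 (mod 1433)
6^4 = (6^2)^2 ≡ 36^2 = 1296 ≡ 1296 (mod 1433)
6^8 = (6^4)^2 ≡ 1296^2 = 1679616 ≡ 140 (mod 1433)
6^16 = (6^8)^2 ≡ 140^2 = 19600 ≡ 971 (mod 1433)
6^20 = 6^16 · 6^4 ≡ 971 · 1296 ≡ 242 (mod 1433).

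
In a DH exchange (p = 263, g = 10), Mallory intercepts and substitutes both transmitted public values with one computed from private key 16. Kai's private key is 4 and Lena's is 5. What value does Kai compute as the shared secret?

136

Kai receives Mallory's public value M = 10^16 mod 263 instead of the honest one.
10^1 ≡ 10 (mod 263)
10^2 = (10^1)^2 ≡ 10^2 = 100 ≡ 100 (mod 263)
10^4 = (10^2)^2 ≡ 100^2 = 10000 ≡ 6 (mod 263)
10^8 = (10^4)^2 ≡ 6^2 = 36 ≡ 36 (mod 263)
10^16 = (10^8)^2 ≡ 36^2 = 1296 ≡ 244 (mod 263)
So M = 244. Kai computes K = M^4 mod 263.
244^1 ≡ 244 (mod 263)
244^2 = (244^1)^2 ≡ 244^2 = 59536 ≡ 98 (mod 263)
244^4 = (244^2)^2 ≡ 98^2 = 9604 ≡ 136 (mod 263)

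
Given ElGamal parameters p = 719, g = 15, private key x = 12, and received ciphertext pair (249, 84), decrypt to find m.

81

Shared mask s = c₁^x mod p = 249^12 mod 719.
249^1 ≡ 249 (mod 719)
249^2 = (249^1)^2 ≡ 249^2 = 62001 ≡ 167 (mod 719)
249^4 = (249^2)^2 ≡ 167^2 = 27889 ≡ 567 (mod 719)
249^8 = (249^4)^2 ≡ 567^2 = 321489 ≡ 96 (mod 719)
249^12 = 249^8 · 249^4 ≡ 96 · 567 ≡ 507 (mod 719).
So s = 507; s⁻¹ ≡ 78 (mod 719).
m = c₂ · s⁻¹ mod 719 = 84 · 78 mod 719 = 81.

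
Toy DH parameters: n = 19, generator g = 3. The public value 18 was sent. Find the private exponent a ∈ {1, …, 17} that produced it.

9

Try successive powers of 3 modulo 19:
3^1 ≡ 3
3^2 ≡ 9
3^3 ≡ 8
3^4 ≡ 5
3^5 ≡ 15
3^6 ≡ 7
3^7 ≡ 2
3^8 ≡ 6
3^9 ≡ 18
Found: a = 9.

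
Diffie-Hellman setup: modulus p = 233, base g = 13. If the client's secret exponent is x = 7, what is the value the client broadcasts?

219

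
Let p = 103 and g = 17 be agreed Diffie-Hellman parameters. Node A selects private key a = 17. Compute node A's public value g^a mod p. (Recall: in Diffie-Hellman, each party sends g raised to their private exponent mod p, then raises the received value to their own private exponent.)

Public value = 17^17 mod 103.
17^1 ≡ 17 (mod 103)
17^2 = (17^1)^2 ≡ 17^2 = 289 ≡ 83 (mod 103)
17^4 = (17^2)^2 ≡ 83^2 = 6889 ≡ 91 (mod 103)
17^8 = (17^4)^2 ≡ 91^2 = 8281 ≡ 41 (mod 103)
17^16 = (17^8)^2 ≡ 41^2 = 1681 ≡ 33 (mod 103)
17^17 = 17^16 · 17^1 ≡ 33 · 17 ≡ 46 (mod 103).

46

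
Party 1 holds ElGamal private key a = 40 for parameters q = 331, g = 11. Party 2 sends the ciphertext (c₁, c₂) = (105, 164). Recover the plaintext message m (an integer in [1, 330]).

Shared mask s = c₁^a mod q = 105^40 mod 331.
105^1 ≡ 105 (mod 331)
105^2 = (105^1)^2 ≡ 105^2 = 11025 ≡ 102 (mod 331)
105^4 = (105^2)^2 ≡ 102^2 = 10404 ≡ 143 (mod 331)
105^8 = (105^4)^2 ≡ 143^2 = 20449 ≡ 258 (mod 331)
105^16 = (105^8)^2 ≡ 258^2 = 66564 ≡ 33 (mod 331)
105^32 = (105^16)^2 ≡ 33^2 = 1089 ≡ 96 (mod 331)
105^40 = 105^32 · 105^8 ≡ 96 · 258 ≡ 274 (mod 331).
So s = 274; s⁻¹ ≡ 180 (mod 331).
m = c₂ · s⁻¹ mod 331 = 164 · 180 mod 331 = 61.

61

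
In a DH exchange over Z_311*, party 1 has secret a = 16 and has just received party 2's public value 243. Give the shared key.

225

Shared key K = 243^16 mod 311.
243^1 ≡ 243 (mod 311)
243^2 = (243^1)^2 ≡ 243^2 = 59049 ≡ 270 (mod 311)
243^4 = (243^2)^2 ≡ 270^2 = 72900 ≡ 126 (mod 311)
243^8 = (243^4)^2 ≡ 126^2 = 15876 ≡ 15 (mod 311)
243^16 = (243^8)^2 ≡ 15^2 = 225 ≡ 225 (mod 311)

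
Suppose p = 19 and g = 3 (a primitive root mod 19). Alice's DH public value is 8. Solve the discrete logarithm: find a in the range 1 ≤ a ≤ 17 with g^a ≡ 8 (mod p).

Try successive powers of 3 modulo 19:
3^1 ≡ 3
3^2 ≡ 9
3^3 ≡ 8
Found: a = 3.

3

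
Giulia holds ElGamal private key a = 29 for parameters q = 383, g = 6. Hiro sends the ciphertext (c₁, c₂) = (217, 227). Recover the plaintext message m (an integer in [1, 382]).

303

Shared mask s = c₁^a mod q = 217^29 mod 383.
217^1 ≡ 217 (mod 383)
217^2 = (217^1)^2 ≡ 217^2 = 47089 ≡ 363 (mod 383)
217^4 = (217^2)^2 ≡ 363^2 = 131769 ≡ 17 (mod 383)
217^8 = (217^4)^2 ≡ 17^2 = 289 ≡ 289 (mod 383)
217^16 = (217^8)^2 ≡ 289^2 = 83521 ≡ 27 (mod 383)
217^29 = 217^16 · 217^8 · 217^4 · 217^1 ≡ 27 · 289 · 17 · 217 ≡ 136 (mod 383).
So s = 136; s⁻¹ ≡ 138 (mod 383).
m = c₂ · s⁻¹ mod 383 = 227 · 138 mod 383 = 303.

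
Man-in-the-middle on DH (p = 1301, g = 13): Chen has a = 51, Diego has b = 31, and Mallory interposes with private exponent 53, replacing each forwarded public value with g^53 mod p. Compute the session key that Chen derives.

256

Chen receives Mallory's public value M = 13^53 mod 1301 instead of the honest one.
13^1 ≡ 13 (mod 1301)
13^2 = (13^1)^2 ≡ 13^2 = 169 ≡ 169 (mod 1301)
13^4 = (13^2)^2 ≡ 169^2 = 28561 ≡ 1240 (mod 1301)
13^8 = (13^4)^2 ≡ 1240^2 = 1537600 ≡ 1119 (mod 1301)
13^16 = (13^8)^2 ≡ 1119^2 = 1252161 ≡ 599 (mod 1301)
13^32 = (13^16)^2 ≡ 599^2 = 358801 ≡ 1026 (mod 1301)
13^53 = 13^32 · 13^16 · 13^4 · 13^1 ≡ 1026 · 599 · 1240 · 13 ≡ 20 (mod 1301).
So M = 20. Chen computes K = M^51 mod 1301.
20^1 ≡ 20 (mod 1301)
20^2 = (20^1)^2 ≡ 20^2 = 400 ≡ 400 (mod 1301)
20^4 = (20^2)^2 ≡ 400^2 = 160000 ≡ 1278 (mod 1301)
20^8 = (20^4)^2 ≡ 1278^2 = 1633284 ≡ 529 (mod 1301)
20^16 = (20^8)^2 ≡ 529^2 = 279841 ≡ 126 (mod 1301)
20^32 = (20^16)^2 ≡ 126^2 = 15876 ≡ 264 (mod 1301)
20^51 = 20^32 · 20^16 · 20^2 · 20^1 ≡ 264 · 126 · 400 · 20 ≡ 256 (mod 1301).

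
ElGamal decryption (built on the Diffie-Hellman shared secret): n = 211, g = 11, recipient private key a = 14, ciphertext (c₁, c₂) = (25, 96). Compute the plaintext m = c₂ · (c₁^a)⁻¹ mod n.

5

Shared mask s = c₁^a mod n = 25^14 mod 211.
25^1 ≡ 25 (mod 211)
25^2 = (25^1)^2 ≡ 25^2 = 625 ≡ 203 (mod 211)
25^4 = (25^2)^2 ≡ 203^2 = 41209 ≡ 64 (mod 211)
25^8 = (25^4)^2 ≡ 64^2 = 4096 ≡ 87 (mod 211)
25^14 = 25^8 · 25^4 · 25^2 ≡ 87 · 64 · 203 ≡ 188 (mod 211).
So s = 188; s⁻¹ ≡ 55 (mod 211).
m = c₂ · s⁻¹ mod 211 = 96 · 55 mod 211 = 5.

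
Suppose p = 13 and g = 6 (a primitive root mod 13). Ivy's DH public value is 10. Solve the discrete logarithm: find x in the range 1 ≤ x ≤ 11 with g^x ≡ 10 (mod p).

Try successive powers of 6 modulo 13:
6^1 ≡ 6
6^2 ≡ 10
Found: x = 2.

2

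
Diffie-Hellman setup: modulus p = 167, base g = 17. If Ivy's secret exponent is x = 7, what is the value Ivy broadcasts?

134

Public value = 17^7 (mod 167).
17^1 ≡ 17 (mod 167)
17^2 = (17^1)^2 ≡ 17^2 = 289 ≡ 122 (mod 167)
17^4 = (17^2)^2 ≡ 122^2 = 14884 ≡ 21 (mod 167)
17^7 = 17^4 · 17^2 · 17^1 ≡ 21 · 122 · 17 ≡ 134 (mod 167).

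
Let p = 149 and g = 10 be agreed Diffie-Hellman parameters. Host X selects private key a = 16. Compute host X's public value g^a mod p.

81

Public value = 10^16 mod 149.
10^1 ≡ 10 (mod 149)
10^2 = (10^1)^2 ≡ 10^2 = 100 ≡ 100 (mod 149)
10^4 = (10^2)^2 ≡ 100^2 = 10000 ≡ 17 (mod 149)
10^8 = (10^4)^2 ≡ 17^2 = 289 ≡ 140 (mod 149)
10^16 = (10^8)^2 ≡ 140^2 = 19600 ≡ 81 (mod 149)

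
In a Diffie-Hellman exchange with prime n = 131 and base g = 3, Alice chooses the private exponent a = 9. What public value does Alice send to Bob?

33

Public value = 3^{9} \pmod{131}.
3^1 ≡ 3 (mod 131)
3^2 = (3^1)^2 ≡ 3^2 = 9 ≡ 9 (mod 131)
3^4 = (3^2)^2 ≡ 9^2 = 81 ≡ 81 (mod 131)
3^8 = (3^4)^2 ≡ 81^2 = 6561 ≡ 11 (mod 131)
3^9 = 3^8 · 3^1 ≡ 11 · 3 ≡ 33 (mod 131).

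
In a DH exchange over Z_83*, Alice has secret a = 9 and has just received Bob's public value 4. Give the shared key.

30

Shared key K = 4^9 mod 83.
4^1 ≡ 4 (mod 83)
4^2 = (4^1)^2 ≡ 4^2 = 16 ≡ 16 (mod 83)
4^4 = (4^2)^2 ≡ 16^2 = 256 ≡ 7 (mod 83)
4^8 = (4^4)^2 ≡ 7^2 = 49 ≡ 49 (mod 83)
4^9 = 4^8 · 4^1 ≡ 49 · 4 ≡ 30 (mod 83).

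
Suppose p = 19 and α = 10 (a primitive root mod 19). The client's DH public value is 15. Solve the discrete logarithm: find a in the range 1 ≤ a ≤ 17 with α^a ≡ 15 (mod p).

7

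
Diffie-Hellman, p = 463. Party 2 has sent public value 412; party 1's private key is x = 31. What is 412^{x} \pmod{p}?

Shared key K = 412^31 mod 463.
412^1 ≡ 412 (mod 463)
412^2 = (412^1)^2 ≡ 412^2 = 169744 ≡ 286 (mod 463)
412^4 = (412^2)^2 ≡ 286^2 = 81796 ≡ 308 (mod 463)
412^8 = (412^4)^2 ≡ 308^2 = 94864 ≡ 412 (mod 463)
412^16 = (412^8)^2 ≡ 412^2 = 169744 ≡ 286 (mod 463)
412^31 = 412^16 · 412^8 · 412^4 · 412^2 · 412^1 ≡ 286 · 412 · 308 · 286 · 412 ≡ 230 (mod 463).

230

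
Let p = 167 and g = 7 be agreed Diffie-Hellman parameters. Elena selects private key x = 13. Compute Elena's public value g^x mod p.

Public value = 7^13 mod 167.
7^1 ≡ 7 (mod 167)
7^2 = (7^1)^2 ≡ 7^2 = 49 ≡ 49 (mod 167)
7^4 = (7^2)^2 ≡ 49^2 = 2401 ≡ 63 (mod 167)
7^8 = (7^4)^2 ≡ 63^2 = 3969 ≡ 128 (mod 167)
7^13 = 7^8 · 7^4 · 7^1 ≡ 128 · 63 · 7 ≡ 2 (mod 167).

2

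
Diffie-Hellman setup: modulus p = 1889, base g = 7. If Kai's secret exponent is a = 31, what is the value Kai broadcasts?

1786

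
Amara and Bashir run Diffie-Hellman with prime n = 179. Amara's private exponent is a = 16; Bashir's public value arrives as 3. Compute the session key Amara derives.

Shared key K = 3^16 mod 179.
3^1 ≡ 3 (mod 179)
3^2 = (3^1)^2 ≡ 3^2 = 9 ≡ 9 (mod 179)
3^4 = (3^2)^2 ≡ 9^2 = 81 ≡ 81 (mod 179)
3^8 = (3^4)^2 ≡ 81^2 = 6561 ≡ 117 (mod 179)
3^16 = (3^8)^2 ≡ 117^2 = 13689 ≡ 85 (mod 179)

85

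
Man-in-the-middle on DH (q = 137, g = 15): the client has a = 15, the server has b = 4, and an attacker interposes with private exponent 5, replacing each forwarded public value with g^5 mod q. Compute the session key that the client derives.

99

The client receives an attacker's public value M = 15^5 mod 137 instead of the honest one.
15^1 ≡ 15 (mod 137)
15^2 = (15^1)^2 ≡ 15^2 = 225 ≡ 88 (mod 137)
15^4 = (15^2)^2 ≡ 88^2 = 7744 ≡ 72 (mod 137)
15^5 = 15^4 · 15^1 ≡ 72 · 15 ≡ 121 (mod 137).
So M = 121. The client computes K = M^15 mod 137.
121^1 ≡ 121 (mod 137)
121^2 = (121^1)^2 ≡ 121^2 = 14641 ≡ 119 (mod 137)
121^4 = (121^2)^2 ≡ 119^2 = 14161 ≡ 50 (mod 137)
121^8 = (121^4)^2 ≡ 50^2 = 2500 ≡ 34 (mod 137)
121^15 = 121^8 · 121^4 · 121^2 · 121^1 ≡ 34 · 50 · 119 · 121 ≡ 99 (mod 137).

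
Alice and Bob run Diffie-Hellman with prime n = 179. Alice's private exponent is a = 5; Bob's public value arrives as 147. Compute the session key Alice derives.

13

Shared key K = 147^5 mod 179.
147^1 ≡ 147 (mod 179)
147^2 = (147^1)^2 ≡ 147^2 = 21609 ≡ 129 (mod 179)
147^4 = (147^2)^2 ≡ 129^2 = 16641 ≡ 173 (mod 179)
147^5 = 147^4 · 147^1 ≡ 173 · 147 ≡ 13 (mod 179).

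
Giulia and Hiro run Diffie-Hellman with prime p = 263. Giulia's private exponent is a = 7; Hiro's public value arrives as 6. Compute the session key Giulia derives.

Shared key K = 6^7 mod 263.
6^1 ≡ 6 (mod 263)
6^2 = (6^1)^2 ≡ 6^2 = 36 ≡ 36 (mod 263)
6^4 = (6^2)^2 ≡ 36^2 = 1296 ≡ 244 (mod 263)
6^7 = 6^4 · 6^2 · 6^1 ≡ 244 · 36 · 6 ≡ 104 (mod 263).

104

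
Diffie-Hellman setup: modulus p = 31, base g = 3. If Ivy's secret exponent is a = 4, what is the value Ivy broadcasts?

19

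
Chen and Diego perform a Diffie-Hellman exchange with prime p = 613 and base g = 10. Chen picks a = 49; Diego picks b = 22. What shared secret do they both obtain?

131

Diego sends B = g^b mod p = 10^22 mod 613.
10^1 ≡ 10 (mod 613)
10^2 = (10^1)^2 ≡ 10^2 = 100 ≡ 100 (mod 613)
10^4 = (10^2)^2 ≡ 100^2 = 10000 ≡ 192 (mod 613)
10^8 = (10^4)^2 ≡ 192^2 = 36864 ≡ 84 (mod 613)
10^16 = (10^8)^2 ≡ 84^2 = 7056 ≡ 313 (mod 613)
10^22 = 10^16 · 10^4 · 10^2 ≡ 313 · 192 · 100 ≡ 361 (mod 613).
So B = 361. Chen then computes K = B^a mod p = 361^49 mod 613.
361^1 ≡ 361 (mod 613)
361^2 = (361^1)^2 ≡ 361^2 = 130321 ≡ 365 (mod 613)
361^4 = (361^2)^2 ≡ 365^2 = 133225 ≡ 204 (mod 613)
361^8 = (361^4)^2 ≡ 204^2 = 41616 ≡ 545 (mod 613)
361^16 = (361^8)^2 ≡ 545^2 = 297025 ≡ 333 (mod 613)
361^32 = (361^16)^2 ≡ 333^2 = 110889 ≡ 549 (mod 613)
361^49 = 361^32 · 361^16 · 361^1 ≡ 549 · 333 · 361 ≡ 131 (mod 613).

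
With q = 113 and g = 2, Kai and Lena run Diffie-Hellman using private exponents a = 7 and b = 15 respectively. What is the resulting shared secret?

98

Kai sends A = g^a mod q = 2^7 mod 113.
2^1 ≡ 2 (mod 113)
2^2 = (2^1)^2 ≡ 2^2 = 4 ≡ 4 (mod 113)
2^4 = (2^2)^2 ≡ 4^2 = 16 ≡ 16 (mod 113)
2^7 = 2^4 · 2^2 · 2^1 ≡ 16 · 4 · 2 ≡ 15 (mod 113).
So A = 15. Lena then computes K = A^b mod q = 15^15 mod 113.
15^1 ≡ 15 (mod 113)
15^2 = (15^1)^2 ≡ 15^2 = 225 ≡ 112 (mod 113)
15^4 = (15^2)^2 ≡ 112^2 = 12544 ≡ 1 (mod 113)
15^8 = (15^4)^2 ≡ 1^2 = 1 ≡ 1 (mod 113)
15^15 = 15^8 · 15^4 · 15^2 · 15^1 ≡ 1 · 1 · 112 · 15 ≡ 98 (mod 113).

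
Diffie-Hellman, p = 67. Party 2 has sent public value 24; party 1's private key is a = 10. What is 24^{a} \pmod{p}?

14

Shared key K = 24^10 mod 67.
24^1 ≡ 24 (mod 67)
24^2 = (24^1)^2 ≡ 24^2 = 576 ≡ 40 (mod 67)
24^4 = (24^2)^2 ≡ 40^2 = 1600 ≡ 59 (mod 67)
24^8 = (24^4)^2 ≡ 59^2 = 3481 ≡ 64 (mod 67)
24^10 = 24^8 · 24^2 ≡ 64 · 40 ≡ 14 (mod 67).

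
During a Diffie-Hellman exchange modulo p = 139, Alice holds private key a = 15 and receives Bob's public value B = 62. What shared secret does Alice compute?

23

Shared key K = 62^15 mod 139.
62^1 ≡ 62 (mod 139)
62^2 = (62^1)^2 ≡ 62^2 = 3844 ≡ 91 (mod 139)
62^4 = (62^2)^2 ≡ 91^2 = 8281 ≡ 80 (mod 139)
62^8 = (62^4)^2 ≡ 80^2 = 6400 ≡ 6 (mod 139)
62^15 = 62^8 · 62^4 · 62^2 · 62^1 ≡ 6 · 80 · 91 · 62 ≡ 23 (mod 139).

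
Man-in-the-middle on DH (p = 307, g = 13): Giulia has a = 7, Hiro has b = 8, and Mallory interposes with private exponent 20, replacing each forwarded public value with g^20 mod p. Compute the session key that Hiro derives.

134

Hiro receives Mallory's public value M = 13^20 mod 307 instead of the honest one.
13^1 ≡ 13 (mod 307)
13^2 = (13^1)^2 ≡ 13^2 = 169 ≡ 169 (mod 307)
13^4 = (13^2)^2 ≡ 169^2 = 28561 ≡ 10 (mod 307)
13^8 = (13^4)^2 ≡ 10^2 = 100 ≡ 100 (mod 307)
13^16 = (13^8)^2 ≡ 100^2 = 10000 ≡ 176 (mod 307)
13^20 = 13^16 · 13^4 ≡ 176 · 10 ≡ 225 (mod 307).
So M = 225. Hiro computes K = M^8 mod 307.
225^1 ≡ 225 (mod 307)
225^2 = (225^1)^2 ≡ 225^2 = 50625 ≡ 277 (mod 307)
225^4 = (225^2)^2 ≡ 277^2 = 76729 ≡ 286 (mod 307)
225^8 = (225^4)^2 ≡ 286^2 = 81796 ≡ 134 (mod 307)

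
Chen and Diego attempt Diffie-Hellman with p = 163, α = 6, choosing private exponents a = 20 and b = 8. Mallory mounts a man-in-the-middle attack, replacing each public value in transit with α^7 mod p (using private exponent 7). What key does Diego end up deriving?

Diego receives Mallory's public value M = 6^7 mod 163 instead of the honest one.
6^1 ≡ 6 (mod 163)
6^2 = (6^1)^2 ≡ 6^2 = 36 ≡ 36 (mod 163)
6^4 = (6^2)^2 ≡ 36^2 = 1296 ≡ 155 (mod 163)
6^7 = 6^4 · 6^2 · 6^1 ≡ 155 · 36 · 6 ≡ 65 (mod 163).
So M = 65. Diego computes K = M^8 mod 163.
65^1 ≡ 65 (mod 163)
65^2 = (65^1)^2 ≡ 65^2 = 4225 ≡ 150 (mod 163)
65^4 = (65^2)^2 ≡ 150^2 = 22500 ≡ 6 (mod 163)
65^8 = (65^4)^2 ≡ 6^2 = 36 ≡ 36 (mod 163)

36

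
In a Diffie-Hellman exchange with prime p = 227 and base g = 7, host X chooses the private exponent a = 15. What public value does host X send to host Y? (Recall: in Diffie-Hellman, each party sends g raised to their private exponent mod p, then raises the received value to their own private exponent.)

Public value = 7^15 mod 227.
7^1 ≡ 7 (mod 227)
7^2 = (7^1)^2 ≡ 7^2 = 49 ≡ 49 (mod 227)
7^4 = (7^2)^2 ≡ 49^2 = 2401 ≡ 131 (mod 227)
7^8 = (7^4)^2 ≡ 131^2 = 17161 ≡ 136 (mod 227)
7^15 = 7^8 · 7^4 · 7^2 · 7^1 ≡ 136 · 131 · 49 · 7 ≡ 48 (mod 227).

48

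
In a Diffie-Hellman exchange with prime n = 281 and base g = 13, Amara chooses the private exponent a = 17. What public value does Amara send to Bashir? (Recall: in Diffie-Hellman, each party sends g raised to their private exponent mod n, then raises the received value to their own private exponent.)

71

Public value = 13^17 mod 281.
13^1 ≡ 13 (mod 281)
13^2 = (13^1)^2 ≡ 13^2 = 169 ≡ 169 (mod 281)
13^4 = (13^2)^2 ≡ 169^2 = 28561 ≡ 180 (mod 281)
13^8 = (13^4)^2 ≡ 180^2 = 32400 ≡ 85 (mod 281)
13^16 = (13^8)^2 ≡ 85^2 = 7225 ≡ 200 (mod 281)
13^17 = 13^16 · 13^1 ≡ 200 · 13 ≡ 71 (mod 281).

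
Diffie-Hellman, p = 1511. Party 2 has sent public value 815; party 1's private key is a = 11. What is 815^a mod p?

515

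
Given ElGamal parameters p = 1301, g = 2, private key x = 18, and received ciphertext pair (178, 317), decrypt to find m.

Shared mask s = c₁^x mod p = 178^18 mod 1301.
178^1 ≡ 178 (mod 1301)
178^2 = (178^1)^2 ≡ 178^2 = 31684 ≡ 460 (mod 1301)
178^4 = (178^2)^2 ≡ 460^2 = 211600 ≡ 838 (mod 1301)
178^8 = (178^4)^2 ≡ 838^2 = 702244 ≡ 1005 (mod 1301)
178^16 = (178^8)^2 ≡ 1005^2 = 1010025 ≡ 449 (mod 1301)
178^18 = 178^16 · 178^2 ≡ 449 · 460 ≡ 982 (mod 1301).
So s = 982; s⁻¹ ≡ 1093 (mod 1301).
m = c₂ · s⁻¹ mod 1301 = 317 · 1093 mod 1301 = 415.

415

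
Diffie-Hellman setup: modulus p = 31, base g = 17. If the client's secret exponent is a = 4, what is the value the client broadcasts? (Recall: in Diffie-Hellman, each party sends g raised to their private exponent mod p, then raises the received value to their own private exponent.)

7

Public value = 17^{4} \pmod{31}.
17^1 ≡ 17 (mod 31)
17^2 = (17^1)^2 ≡ 17^2 = 289 ≡ 10 (mod 31)
17^4 = (17^2)^2 ≡ 10^2 = 100 ≡ 7 (mod 31)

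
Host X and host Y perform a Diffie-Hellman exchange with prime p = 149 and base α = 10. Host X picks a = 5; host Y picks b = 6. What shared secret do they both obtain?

82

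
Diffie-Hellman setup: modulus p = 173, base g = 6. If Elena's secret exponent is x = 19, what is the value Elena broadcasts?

142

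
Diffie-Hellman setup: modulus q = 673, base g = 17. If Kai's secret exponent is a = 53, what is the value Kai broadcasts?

253

Public value = 17^53 (mod 673).
17^1 ≡ 17 (mod 673)
17^2 = (17^1)^2 ≡ 17^2 = 289 ≡ 289 (mod 673)
17^4 = (17^2)^2 ≡ 289^2 = 83521 ≡ 69 (mod 673)
17^8 = (17^4)^2 ≡ 69^2 = 4761 ≡ 50 (mod 673)
17^16 = (17^8)^2 ≡ 50^2 = 2500 ≡ 481 (mod 673)
17^32 = (17^16)^2 ≡ 481^2 = 231361 ≡ 522 (mod 673)
17^53 = 17^32 · 17^16 · 17^4 · 17^1 ≡ 522 · 481 · 69 · 17 ≡ 253 (mod 673).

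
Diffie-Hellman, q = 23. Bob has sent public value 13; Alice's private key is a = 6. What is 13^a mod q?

Shared key K = 13^6 mod 23.
13^1 ≡ 13 (mod 23)
13^2 = (13^1)^2 ≡ 13^2 = 169 ≡ 8 (mod 23)
13^4 = (13^2)^2 ≡ 8^2 = 64 ≡ 18 (mod 23)
13^6 = 13^4 · 13^2 ≡ 18 · 8 ≡ 6 (mod 23).

6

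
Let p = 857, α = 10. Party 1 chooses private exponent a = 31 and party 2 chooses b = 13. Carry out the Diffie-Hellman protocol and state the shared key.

696

Party 1 sends A = α^a mod p = 10^31 mod 857.
10^1 ≡ 10 (mod 857)
10^2 = (10^1)^2 ≡ 10^2 = 100 ≡ 100 (mod 857)
10^4 = (10^2)^2 ≡ 100^2 = 10000 ≡ 573 (mod 857)
10^8 = (10^4)^2 ≡ 573^2 = 328329 ≡ 98 (mod 857)
10^16 = (10^8)^2 ≡ 98^2 = 9604 ≡ 177 (mod 857)
10^31 = 10^16 · 10^8 · 10^4 · 10^2 · 10^1 ≡ 177 · 98 · 573 · 100 · 10 ≡ 819 (mod 857).
So A = 819. Party 2 then computes K = A^b mod p = 819^13 mod 857.
819^1 ≡ 819 (mod 857)
819^2 = (819^1)^2 ≡ 819^2 = 670761 ≡ 587 (mod 857)
819^4 = (819^2)^2 ≡ 587^2 = 344569 ≡ 55 (mod 857)
819^8 = (819^4)^2 ≡ 55^2 = 3025 ≡ 454 (mod 857)
819^13 = 819^8 · 819^4 · 819^1 ≡ 454 · 55 · 819 ≡ 696 (mod 857).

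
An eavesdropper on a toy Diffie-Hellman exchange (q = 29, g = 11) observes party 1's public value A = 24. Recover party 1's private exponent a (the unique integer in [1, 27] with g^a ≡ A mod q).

Try successive powers of 11 modulo 29:
11^1 ≡ 11
11^2 ≡ 5
11^3 ≡ 26
11^4 ≡ 25
11^5 ≡ 14
11^6 ≡ 9
11^7 ≡ 12
11^8 ≡ 16
11^9 ≡ 2
11^10 ≡ 22
11^11 ≡ 10
11^12 ≡ 23
11^13 ≡ 21
11^14 ≡ 28
11^15 ≡ 18
11^16 ≡ 24
Found: a = 16.

16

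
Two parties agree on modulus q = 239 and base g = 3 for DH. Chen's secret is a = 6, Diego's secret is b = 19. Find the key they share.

Diego sends B = g^b mod q = 3^19 mod 239.
3^1 ≡ 3 (mod 239)
3^2 = (3^1)^2 ≡ 3^2 = 9 ≡ 9 (mod 239)
3^4 = (3^2)^2 ≡ 9^2 = 81 ≡ 81 (mod 239)
3^8 = (3^4)^2 ≡ 81^2 = 6561 ≡ 108 (mod 239)
3^16 = (3^8)^2 ≡ 108^2 = 11664 ≡ 192 (mod 239)
3^19 = 3^16 · 3^2 · 3^1 ≡ 192 · 9 · 3 ≡ 165 (mod 239).
So B = 165. Chen then computes K = B^a mod q = 165^6 mod 239.
165^1 ≡ 165 (mod 239)
165^2 = (165^1)^2 ≡ 165^2 = 27225 ≡ 218 (mod 239)
165^4 = (165^2)^2 ≡ 218^2 = 47524 ≡ 202 (mod 239)
165^6 = 165^4 · 165^2 ≡ 202 · 218 ≡ 60 (mod 239).

60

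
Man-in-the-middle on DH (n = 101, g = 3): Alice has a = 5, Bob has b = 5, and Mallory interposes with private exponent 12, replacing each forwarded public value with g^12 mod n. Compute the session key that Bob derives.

36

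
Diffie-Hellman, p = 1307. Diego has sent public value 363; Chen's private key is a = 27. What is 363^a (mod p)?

Shared key K = 363^27 mod 1307.
363^1 ≡ 363 (mod 1307)
363^2 = (363^1)^2 ≡ 363^2 = 131769 ≡ 1069 (mod 1307)
363^4 = (363^2)^2 ≡ 1069^2 = 1142761 ≡ 443 (mod 1307)
363^8 = (363^4)^2 ≡ 443^2 = 196249 ≡ 199 (mod 1307)
363^16 = (363^8)^2 ≡ 199^2 = 39601 ≡ 391 (mod 1307)
363^27 = 363^16 · 363^8 · 363^2 · 363^1 ≡ 391 · 199 · 1069 · 363 ≡ 925 (mod 1307).

925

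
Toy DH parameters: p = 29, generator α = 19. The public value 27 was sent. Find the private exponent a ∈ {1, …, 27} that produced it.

11

Try successive powers of 19 modulo 29:
19^1 ≡ 19
19^2 ≡ 13
19^3 ≡ 15
19^4 ≡ 24
19^5 ≡ 21
19^6 ≡ 22
19^7 ≡ 12
19^8 ≡ 25
19^9 ≡ 11
19^10 ≡ 6
19^11 ≡ 27
Found: a = 11.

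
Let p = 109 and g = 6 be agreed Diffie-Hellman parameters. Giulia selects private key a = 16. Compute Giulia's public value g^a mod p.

Public value = 6^16 mod 109.
6^1 ≡ 6 (mod 109)
6^2 = (6^1)^2 ≡ 6^2 = 36 ≡ 36 (mod 109)
6^4 = (6^2)^2 ≡ 36^2 = 1296 ≡ 97 (mod 109)
6^8 = (6^4)^2 ≡ 97^2 = 9409 ≡ 35 (mod 109)
6^16 = (6^8)^2 ≡ 35^2 = 1225 ≡ 26 (mod 109)

26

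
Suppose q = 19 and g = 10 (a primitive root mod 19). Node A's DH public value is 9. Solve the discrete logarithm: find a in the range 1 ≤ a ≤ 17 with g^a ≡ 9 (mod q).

Try successive powers of 10 modulo 19:
10^1 ≡ 10
10^2 ≡ 5
10^3 ≡ 12
10^4 ≡ 6
10^5 ≡ 3
10^6 ≡ 11
10^7 ≡ 15
10^8 ≡ 17
10^9 ≡ 18
10^10 ≡ 9
Found: a = 10.

10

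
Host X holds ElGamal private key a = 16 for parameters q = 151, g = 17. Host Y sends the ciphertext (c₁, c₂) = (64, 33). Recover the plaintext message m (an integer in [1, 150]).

135

Shared mask s = c₁^a mod q = 64^16 mod 151.
64^1 ≡ 64 (mod 151)
64^2 = (64^1)^2 ≡ 64^2 = 4096 ≡ 19 (mod 151)
64^4 = (64^2)^2 ≡ 19^2 = 361 ≡ 59 (mod 151)
64^8 = (64^4)^2 ≡ 59^2 = 3481 ≡ 8 (mod 151)
64^16 = (64^8)^2 ≡ 8^2 = 64 ≡ 64 (mod 151)
So s = 64; s⁻¹ ≡ 59 (mod 151).
m = c₂ · s⁻¹ mod 151 = 33 · 59 mod 151 = 135.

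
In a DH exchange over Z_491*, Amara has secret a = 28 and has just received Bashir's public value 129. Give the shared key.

Shared key K = 129^28 mod 491.
129^1 ≡ 129 (mod 491)
129^2 = (129^1)^2 ≡ 129^2 = 16641 ≡ 438 (mod 491)
129^4 = (129^2)^2 ≡ 438^2 = 191844 ≡ 354 (mod 491)
129^8 = (129^4)^2 ≡ 354^2 = 125316 ≡ 111 (mod 491)
129^16 = (129^8)^2 ≡ 111^2 = 12321 ≡ 46 (mod 491)
129^28 = 129^16 · 129^8 · 129^4 ≡ 46 · 111 · 354 ≡ 153 (mod 491).

153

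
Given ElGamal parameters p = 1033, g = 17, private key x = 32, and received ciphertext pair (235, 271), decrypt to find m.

Shared mask s = c₁^x mod p = 235^32 mod 1033.
235^1 ≡ 235 (mod 1033)
235^2 = (235^1)^2 ≡ 235^2 = 55225 ≡ 476 (mod 1033)
235^4 = (235^2)^2 ≡ 476^2 = 226576 ≡ 349 (mod 1033)
235^8 = (235^4)^2 ≡ 349^2 = 121801 ≡ 940 (mod 1033)
235^16 = (235^8)^2 ≡ 940^2 = 883600 ≡ 385 (mod 1033)
235^32 = (235^16)^2 ≡ 385^2 = 148225 ≡ 506 (mod 1033)
So s = 506; s⁻¹ ≡ 541 (mod 1033).
m = c₂ · s⁻¹ mod 1033 = 271 · 541 mod 1033 = 958.

958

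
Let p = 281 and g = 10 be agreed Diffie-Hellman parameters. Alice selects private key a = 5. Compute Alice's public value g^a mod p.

245

Public value = 10^5 mod 281.
10^1 ≡ 10 (mod 281)
10^2 = (10^1)^2 ≡ 10^2 = 100 ≡ 100 (mod 281)
10^4 = (10^2)^2 ≡ 100^2 = 10000 ≡ 165 (mod 281)
10^5 = 10^4 · 10^1 ≡ 165 · 10 ≡ 245 (mod 281).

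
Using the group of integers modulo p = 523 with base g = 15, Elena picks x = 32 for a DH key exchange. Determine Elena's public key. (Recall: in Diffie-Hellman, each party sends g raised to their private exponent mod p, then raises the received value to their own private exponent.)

415

Public value = 15^32 (mod 523).
15^1 ≡ 15 (mod 523)
15^2 = (15^1)^2 ≡ 15^2 = 225 ≡ 225 (mod 523)
15^4 = (15^2)^2 ≡ 225^2 = 50625 ≡ 417 (mod 523)
15^8 = (15^4)^2 ≡ 417^2 = 173889 ≡ 253 (mod 523)
15^16 = (15^8)^2 ≡ 253^2 = 64009 ≡ 203 (mod 523)
15^32 = (15^16)^2 ≡ 203^2 = 41209 ≡ 415 (mod 523)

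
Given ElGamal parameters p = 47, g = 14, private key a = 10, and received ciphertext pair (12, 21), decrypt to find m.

Shared mask s = c₁^a mod p = 12^10 mod 47.
12^1 ≡ 12 (mod 47)
12^2 = (12^1)^2 ≡ 12^2 = 144 ≡ 3 (mod 47)
12^4 = (12^2)^2 ≡ 3^2 = 9 ≡ 9 (mod 47)
12^8 = (12^4)^2 ≡ 9^2 = 81 ≡ 34 (mod 47)
12^10 = 12^8 · 12^2 ≡ 34 · 3 ≡ 8 (mod 47).
So s = 8; s⁻¹ ≡ 6 (mod 47).
m = c₂ · s⁻¹ mod 47 = 21 · 6 mod 47 = 32.

32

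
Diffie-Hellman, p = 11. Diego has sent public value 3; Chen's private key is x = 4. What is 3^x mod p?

4

Shared key K = 3^4 mod 11.
3^1 ≡ 3 (mod 11)
3^2 = (3^1)^2 ≡ 3^2 = 9 ≡ 9 (mod 11)
3^4 = (3^2)^2 ≡ 9^2 = 81 ≡ 4 (mod 11)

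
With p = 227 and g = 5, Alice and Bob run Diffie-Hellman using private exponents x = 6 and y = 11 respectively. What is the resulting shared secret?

12

Alice sends A = g^x mod p = 5^6 mod 227.
5^1 ≡ 5 (mod 227)
5^2 = (5^1)^2 ≡ 5^2 = 25 ≡ 25 (mod 227)
5^4 = (5^2)^2 ≡ 25^2 = 625 ≡ 171 (mod 227)
5^6 = 5^4 · 5^2 ≡ 171 · 25 ≡ 189 (mod 227).
So A = 189. Bob then computes K = A^y mod p = 189^11 mod 227.
189^1 ≡ 189 (mod 227)
189^2 = (189^1)^2 ≡ 189^2 = 35721 ≡ 82 (mod 227)
189^4 = (189^2)^2 ≡ 82^2 = 6724 ≡ 141 (mod 227)
189^8 = (189^4)^2 ≡ 141^2 = 19881 ≡ 132 (mod 227)
189^11 = 189^8 · 189^2 · 189^1 ≡ 132 · 82 · 189 ≡ 12 (mod 227).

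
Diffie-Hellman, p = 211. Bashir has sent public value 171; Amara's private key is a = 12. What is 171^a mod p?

Shared key K = 171^12 mod 211.
171^1 ≡ 171 (mod 211)
171^2 = (171^1)^2 ≡ 171^2 = 29241 ≡ 123 (mod 211)
171^4 = (171^2)^2 ≡ 123^2 = 15129 ≡ 148 (mod 211)
171^8 = (171^4)^2 ≡ 148^2 = 21904 ≡ 171 (mod 211)
171^12 = 171^8 · 171^4 ≡ 171 · 148 ≡ 199 (mod 211).

199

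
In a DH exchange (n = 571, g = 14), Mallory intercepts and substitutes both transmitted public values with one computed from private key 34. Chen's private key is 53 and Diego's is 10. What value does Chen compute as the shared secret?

498

Chen receives Mallory's public value M = 14^34 mod 571 instead of the honest one.
14^1 ≡ 14 (mod 571)
14^2 = (14^1)^2 ≡ 14^2 = 196 ≡ 196 (mod 571)
14^4 = (14^2)^2 ≡ 196^2 = 38416 ≡ 159 (mod 571)
14^8 = (14^4)^2 ≡ 159^2 = 25281 ≡ 157 (mod 571)
14^16 = (14^8)^2 ≡ 157^2 = 24649 ≡ 96 (mod 571)
14^32 = (14^16)^2 ≡ 96^2 = 9216 ≡ 80 (mod 571)
14^34 = 14^32 · 14^2 ≡ 80 · 196 ≡ 263 (mod 571).
So M = 263. Chen computes K = M^53 mod 571.
263^1 ≡ 263 (mod 571)
263^2 = (263^1)^2 ≡ 263^2 = 69169 ≡ 78 (mod 571)
263^4 = (263^2)^2 ≡ 78^2 = 6084 ≡ 374 (mod 571)
263^8 = (263^4)^2 ≡ 374^2 = 139876 ≡ 552 (mod 571)
263^16 = (263^8)^2 ≡ 552^2 = 304704 ≡ 361 (mod 571)
263^32 = (263^16)^2 ≡ 361^2 = 130321 ≡ 133 (mod 571)
263^53 = 263^32 · 263^16 · 263^4 · 263^1 ≡ 133 · 361 · 374 · 263 ≡ 498 (mod 571).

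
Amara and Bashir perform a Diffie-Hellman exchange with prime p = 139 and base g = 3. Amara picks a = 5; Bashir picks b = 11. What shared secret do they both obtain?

53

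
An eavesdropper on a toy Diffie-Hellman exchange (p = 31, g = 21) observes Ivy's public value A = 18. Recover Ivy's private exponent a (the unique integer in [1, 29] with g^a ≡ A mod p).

4

Try successive powers of 21 modulo 31:
21^1 ≡ 21
21^2 ≡ 7
21^3 ≡ 23
21^4 ≡ 18
Found: a = 4.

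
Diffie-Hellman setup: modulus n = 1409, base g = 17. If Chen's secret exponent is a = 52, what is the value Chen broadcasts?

155

Public value = 17^{52} \pmod{1409}.
17^1 ≡ 17 (mod 1409)
17^2 = (17^1)^2 ≡ 17^2 = 289 ≡ 289 (mod 1409)
17^4 = (17^2)^2 ≡ 289^2 = 83521 ≡ 390 (mod 1409)
17^8 = (17^4)^2 ≡ 390^2 = 152100 ≡ 1337 (mod 1409)
17^16 = (17^8)^2 ≡ 1337^2 = 1787569 ≡ 957 (mod 1409)
17^32 = (17^16)^2 ≡ 957^2 = 915849 ≡ 1408 (mod 1409)
17^52 = 17^32 · 17^16 · 17^4 ≡ 1408 · 957 · 390 ≡ 155 (mod 1409).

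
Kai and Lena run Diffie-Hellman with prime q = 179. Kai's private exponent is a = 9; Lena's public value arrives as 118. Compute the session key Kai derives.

166

Shared key K = 118^9 mod 179.
118^1 ≡ 118 (mod 179)
118^2 = (118^1)^2 ≡ 118^2 = 13924 ≡ 141 (mod 179)
118^4 = (118^2)^2 ≡ 141^2 = 19881 ≡ 12 (mod 179)
118^8 = (118^4)^2 ≡ 12^2 = 144 ≡ 144 (mod 179)
118^9 = 118^8 · 118^1 ≡ 144 · 118 ≡ 166 (mod 179).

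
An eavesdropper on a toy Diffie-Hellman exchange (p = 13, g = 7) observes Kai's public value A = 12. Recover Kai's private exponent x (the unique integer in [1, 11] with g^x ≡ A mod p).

6

Try successive powers of 7 modulo 13:
7^1 ≡ 7
7^2 ≡ 10
7^3 ≡ 5
7^4 ≡ 9
7^5 ≡ 11
7^6 ≡ 12
Found: x = 6.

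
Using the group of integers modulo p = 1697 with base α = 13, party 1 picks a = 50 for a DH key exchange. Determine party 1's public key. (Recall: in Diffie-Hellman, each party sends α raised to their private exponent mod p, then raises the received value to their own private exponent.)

1346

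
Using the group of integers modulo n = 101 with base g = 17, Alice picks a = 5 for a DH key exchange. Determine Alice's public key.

100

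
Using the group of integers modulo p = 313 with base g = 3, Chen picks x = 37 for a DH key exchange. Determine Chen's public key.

Public value = 3^37 mod 313.
3^1 ≡ 3 (mod 313)
3^2 = (3^1)^2 ≡ 3^2 = 9 ≡ 9 (mod 313)
3^4 = (3^2)^2 ≡ 9^2 = 81 ≡ 81 (mod 313)
3^8 = (3^4)^2 ≡ 81^2 = 6561 ≡ 301 (mod 313)
3^16 = (3^8)^2 ≡ 301^2 = 90601 ≡ 144 (mod 313)
3^32 = (3^16)^2 ≡ 144^2 = 20736 ≡ 78 (mod 313)
3^37 = 3^32 · 3^4 · 3^1 ≡ 78 · 81 · 3 ≡ 174 (mod 313).

174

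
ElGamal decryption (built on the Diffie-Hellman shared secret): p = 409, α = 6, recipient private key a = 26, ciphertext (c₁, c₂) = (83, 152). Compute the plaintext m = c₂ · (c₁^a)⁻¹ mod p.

155

Shared mask s = c₁^a mod p = 83^26 mod 409.
83^1 ≡ 83 (mod 409)
83^2 = (83^1)^2 ≡ 83^2 = 6889 ≡ 345 (mod 409)
83^4 = (83^2)^2 ≡ 345^2 = 119025 ≡ 6 (mod 409)
83^8 = (83^4)^2 ≡ 6^2 = 36 ≡ 36 (mod 409)
83^16 = (83^8)^2 ≡ 36^2 = 1296 ≡ 69 (mod 409)
83^26 = 83^16 · 83^8 · 83^2 ≡ 69 · 36 · 345 ≡ 125 (mod 409).
So s = 125; s⁻¹ ≡ 36 (mod 409).
m = c₂ · s⁻¹ mod 409 = 152 · 36 mod 409 = 155.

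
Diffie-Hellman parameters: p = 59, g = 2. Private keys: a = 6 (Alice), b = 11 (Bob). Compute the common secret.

Alice sends A = g^a mod p = 2^6 mod 59.
2^1 ≡ 2 (mod 59)
2^2 = (2^1)^2 ≡ 2^2 = 4 ≡ 4 (mod 59)
2^4 = (2^2)^2 ≡ 4^2 = 16 ≡ 16 (mod 59)
2^6 = 2^4 · 2^2 ≡ 16 · 4 ≡ 5 (mod 59).
So A = 5. Bob then computes K = A^b mod p = 5^11 mod 59.
5^1 ≡ 5 (mod 59)
5^2 = (5^1)^2 ≡ 5^2 = 25 ≡ 25 (mod 59)
5^4 = (5^2)^2 ≡ 25^2 = 625 ≡ 35 (mod 59)
5^8 = (5^4)^2 ≡ 35^2 = 1225 ≡ 45 (mod 59)
5^11 = 5^8 · 5^2 · 5^1 ≡ 45 · 25 · 5 ≡ 20 (mod 59).

20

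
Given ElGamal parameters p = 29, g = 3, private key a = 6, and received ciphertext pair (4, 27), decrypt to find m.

8

Shared mask s = c₁^a mod p = 4^6 mod 29.
4^1 ≡ 4 (mod 29)
4^2 = (4^1)^2 ≡ 4^2 = 16 ≡ 16 (mod 29)
4^4 = (4^2)^2 ≡ 16^2 = 256 ≡ 24 (mod 29)
4^6 = 4^4 · 4^2 ≡ 24 · 16 ≡ 7 (mod 29).
So s = 7; s⁻¹ ≡ 25 (mod 29).
m = c₂ · s⁻¹ mod 29 = 27 · 25 mod 29 = 8.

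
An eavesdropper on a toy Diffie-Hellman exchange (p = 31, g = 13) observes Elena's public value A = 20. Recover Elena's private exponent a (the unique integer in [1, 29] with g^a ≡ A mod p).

28

Try successive powers of 13 modulo 31:
13^1 ≡ 13
13^2 ≡ 14
13^3 ≡ 27
13^4 ≡ 10
13^5 ≡ 6
13^6 ≡ 16
13^7 ≡ 22
13^8 ≡ 7
13^9 ≡ 29
13^10 ≡ 5
13^11 ≡ 3
13^12 ≡ 8
13^13 ≡ 11
13^14 ≡ 19
13^15 ≡ 30
13^16 ≡ 18
13^17 ≡ 17
13^18 ≡ 4
13^19 ≡ 21
13^20 ≡ 25
13^21 ≡ 15
13^22 ≡ 9
13^23 ≡ 24
13^24 ≡ 2
13^25 ≡ 26
13^26 ≡ 28
13^27 ≡ 23
13^28 ≡ 20
Found: a = 28.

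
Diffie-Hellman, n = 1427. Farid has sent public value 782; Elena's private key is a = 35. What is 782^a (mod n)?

1392

Shared key K = 782^35 mod 1427.
782^1 ≡ 782 (mod 1427)
782^2 = (782^1)^2 ≡ 782^2 = 611524 ≡ 768 (mod 1427)
782^4 = (782^2)^2 ≡ 768^2 = 589824 ≡ 473 (mod 1427)
782^8 = (782^4)^2 ≡ 473^2 = 223729 ≡ 1117 (mod 1427)
782^16 = (782^8)^2 ≡ 1117^2 = 1247689 ≡ 491 (mod 1427)
782^32 = (782^16)^2 ≡ 491^2 = 241081 ≡ 1345 (mod 1427)
782^35 = 782^32 · 782^2 · 782^1 ≡ 1345 · 768 · 782 ≡ 1392 (mod 1427).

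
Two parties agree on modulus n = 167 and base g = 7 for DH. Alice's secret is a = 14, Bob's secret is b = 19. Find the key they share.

126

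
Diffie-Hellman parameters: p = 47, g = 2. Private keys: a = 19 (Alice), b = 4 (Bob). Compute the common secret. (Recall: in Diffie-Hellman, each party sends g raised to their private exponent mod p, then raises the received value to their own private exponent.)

34

Bob sends B = g^b mod p = 2^4 mod 47.
2^1 ≡ 2 (mod 47)
2^2 = (2^1)^2 ≡ 2^2 = 4 ≡ 4 (mod 47)
2^4 = (2^2)^2 ≡ 4^2 = 16 ≡ 16 (mod 47)
So B = 16. Alice then computes K = B^a mod p = 16^19 mod 47.
16^1 ≡ 16 (mod 47)
16^2 = (16^1)^2 ≡ 16^2 = 256 ≡ 21 (mod 47)
16^4 = (16^2)^2 ≡ 21^2 = 441 ≡ 18 (mod 47)
16^8 = (16^4)^2 ≡ 18^2 = 324 ≡ 42 (mod 47)
16^16 = (16^8)^2 ≡ 42^2 = 1764 ≡ 25 (mod 47)
16^19 = 16^16 · 16^2 · 16^1 ≡ 25 · 21 · 16 ≡ 34 (mod 47).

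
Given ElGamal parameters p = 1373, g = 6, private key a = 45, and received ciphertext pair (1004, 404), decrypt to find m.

374

Shared mask s = c₁^a mod p = 1004^45 mod 1373.
1004^1 ≡ 1004 (mod 1373)
1004^2 = (1004^1)^2 ≡ 1004^2 = 1008016 ≡ 234 (mod 1373)
1004^4 = (1004^2)^2 ≡ 234^2 = 54756 ≡ 1209 (mod 1373)
1004^8 = (1004^4)^2 ≡ 1209^2 = 1461681 ≡ 809 (mod 1373)
1004^16 = (1004^8)^2 ≡ 809^2 = 654481 ≡ 933 (mod 1373)
1004^32 = (1004^16)^2 ≡ 933^2 = 870489 ≡ 7 (mod 1373)
1004^45 = 1004^32 · 1004^8 · 1004^4 · 1004^1 ≡ 7 · 809 · 1209 · 1004 ≡ 1308 (mod 1373).
So s = 1308; s⁻¹ ≡ 1204 (mod 1373).
m = c₂ · s⁻¹ mod 1373 = 404 · 1204 mod 1373 = 374.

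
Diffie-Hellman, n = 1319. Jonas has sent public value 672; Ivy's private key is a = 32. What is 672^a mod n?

Shared key K = 672^32 mod 1319.
672^1 ≡ 672 (mod 1319)
672^2 = (672^1)^2 ≡ 672^2 = 451584 ≡ 486 (mod 1319)
672^4 = (672^2)^2 ≡ 486^2 = 236196 ≡ 95 (mod 1319)
672^8 = (672^4)^2 ≡ 95^2 = 9025 ≡ 1111 (mod 1319)
672^16 = (672^8)^2 ≡ 1111^2 = 1234321 ≡ 1056 (mod 1319)
672^32 = (672^16)^2 ≡ 1056^2 = 1115136 ≡ 581 (mod 1319)

581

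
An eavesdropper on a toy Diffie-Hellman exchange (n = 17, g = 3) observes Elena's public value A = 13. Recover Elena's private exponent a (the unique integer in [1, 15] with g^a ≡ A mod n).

Try successive powers of 3 modulo 17:
3^1 ≡ 3
3^2 ≡ 9
3^3 ≡ 10
3^4 ≡ 13
Found: a = 4.

4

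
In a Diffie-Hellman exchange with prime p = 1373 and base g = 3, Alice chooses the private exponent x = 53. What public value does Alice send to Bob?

Public value = 3^53 (mod 1373).
3^1 ≡ 3 (mod 1373)
3^2 = (3^1)^2 ≡ 3^2 = 9 ≡ 9 (mod 1373)
3^4 = (3^2)^2 ≡ 9^2 = 81 ≡ 81 (mod 1373)
3^8 = (3^4)^2 ≡ 81^2 = 6561 ≡ 1069 (mod 1373)
3^16 = (3^8)^2 ≡ 1069^2 = 1142761 ≡ 425 (mod 1373)
3^32 = (3^16)^2 ≡ 425^2 = 180625 ≡ 762 (mod 1373)
3^53 = 3^32 · 3^16 · 3^4 · 3^1 ≡ 762 · 425 · 81 · 3 ≡ 682 (mod 1373).

682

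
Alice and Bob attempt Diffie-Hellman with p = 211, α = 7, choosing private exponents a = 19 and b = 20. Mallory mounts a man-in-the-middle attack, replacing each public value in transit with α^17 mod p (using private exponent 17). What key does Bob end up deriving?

Bob receives Mallory's public value M = 7^17 mod 211 instead of the honest one.
7^1 ≡ 7 (mod 211)
7^2 = (7^1)^2 ≡ 7^2 = 49 ≡ 49 (mod 211)
7^4 = (7^2)^2 ≡ 49^2 = 2401 ≡ 80 (mod 211)
7^8 = (7^4)^2 ≡ 80^2 = 6400 ≡ 70 (mod 211)
7^16 = (7^8)^2 ≡ 70^2 = 4900 ≡ 47 (mod 211)
7^17 = 7^16 · 7^1 ≡ 47 · 7 ≡ 118 (mod 211).
So M = 118. Bob computes K = M^20 mod 211.
118^1 ≡ 118 (mod 211)
118^2 = (118^1)^2 ≡ 118^2 = 13924 ≡ 209 (mod 211)
118^4 = (118^2)^2 ≡ 209^2 = 43681 ≡ 4 (mod 211)
118^8 = (118^4)^2 ≡ 4^2 = 16 ≡ 16 (mod 211)
118^16 = (118^8)^2 ≡ 16^2 = 256 ≡ 45 (mod 211)
118^20 = 118^16 · 118^4 ≡ 45 · 4 ≡ 180 (mod 211).

180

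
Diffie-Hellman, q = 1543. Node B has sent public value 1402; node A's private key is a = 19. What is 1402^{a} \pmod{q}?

441

Shared key K = 1402^19 mod 1543.
1402^1 ≡ 1402 (mod 1543)
1402^2 = (1402^1)^2 ≡ 1402^2 = 1965604 ≡ 1365 (mod 1543)
1402^4 = (1402^2)^2 ≡ 1365^2 = 1863225 ≡ 824 (mod 1543)
1402^8 = (1402^4)^2 ≡ 824^2 = 678976 ≡ 56 (mod 1543)
1402^16 = (1402^8)^2 ≡ 56^2 = 3136 ≡ 50 (mod 1543)
1402^19 = 1402^16 · 1402^2 · 1402^1 ≡ 50 · 1365 · 1402 ≡ 441 (mod 1543).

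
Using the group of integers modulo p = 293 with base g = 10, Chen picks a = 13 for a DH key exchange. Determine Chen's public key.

224

Public value = 10^13 mod 293.
10^1 ≡ 10 (mod 293)
10^2 = (10^1)^2 ≡ 10^2 = 100 ≡ 100 (mod 293)
10^4 = (10^2)^2 ≡ 100^2 = 10000 ≡ 38 (mod 293)
10^8 = (10^4)^2 ≡ 38^2 = 1444 ≡ 272 (mod 293)
10^13 = 10^8 · 10^4 · 10^1 ≡ 272 · 38 · 10 ≡ 224 (mod 293).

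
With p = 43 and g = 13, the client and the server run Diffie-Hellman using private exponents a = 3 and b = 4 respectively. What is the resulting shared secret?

41

The client sends A = g^a mod p = 13^3 mod 43.
13^1 ≡ 13 (mod 43)
13^2 = (13^1)^2 ≡ 13^2 = 169 ≡ 40 (mod 43)
13^3 = 13^2 · 13^1 ≡ 40 · 13 ≡ 4 (mod 43).
So A = 4. The server then computes K = A^b mod p = 4^4 mod 43.
4^1 ≡ 4 (mod 43)
4^2 = (4^1)^2 ≡ 4^2 = 16 ≡ 16 (mod 43)
4^4 = (4^2)^2 ≡ 16^2 = 256 ≡ 41 (mod 43)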